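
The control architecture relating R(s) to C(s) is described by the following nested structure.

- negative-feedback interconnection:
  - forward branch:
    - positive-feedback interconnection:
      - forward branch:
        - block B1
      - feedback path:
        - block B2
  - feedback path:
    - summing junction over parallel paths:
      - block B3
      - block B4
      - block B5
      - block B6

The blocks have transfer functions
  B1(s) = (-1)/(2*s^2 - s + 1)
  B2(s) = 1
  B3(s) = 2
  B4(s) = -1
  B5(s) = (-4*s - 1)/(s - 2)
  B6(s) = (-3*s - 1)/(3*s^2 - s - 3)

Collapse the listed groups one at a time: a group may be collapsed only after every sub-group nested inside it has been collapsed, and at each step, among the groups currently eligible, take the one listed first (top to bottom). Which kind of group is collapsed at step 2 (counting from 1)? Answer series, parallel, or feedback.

Step 1 - close the feedback loop around B1, B2
Step 2 - parallel reduction of B3, B4, B5, B6
Step 3 - reduce the feedback loop with forward [B1/(1-B1*B2)] and return (B3+B4+B5+B6)
So the answer for step 2 is parallel.

Hence the answer: parallel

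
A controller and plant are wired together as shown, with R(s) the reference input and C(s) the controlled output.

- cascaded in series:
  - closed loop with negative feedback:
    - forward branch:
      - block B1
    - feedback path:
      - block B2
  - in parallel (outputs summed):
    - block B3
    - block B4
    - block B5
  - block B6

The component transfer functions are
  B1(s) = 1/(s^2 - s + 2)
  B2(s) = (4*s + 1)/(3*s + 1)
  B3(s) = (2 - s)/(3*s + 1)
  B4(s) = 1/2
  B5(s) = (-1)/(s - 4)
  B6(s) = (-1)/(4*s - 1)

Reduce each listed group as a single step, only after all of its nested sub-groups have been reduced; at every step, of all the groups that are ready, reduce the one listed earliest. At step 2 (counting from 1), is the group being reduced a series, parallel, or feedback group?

The answer is parallel.

Reasoning:
Step 1 - collapse the loop (B1 forward, B2 return)
Step 2 - sum the parallel branches B3, B4, B5
Step 3 - cascade [B1/(1+B1*B2)], (B3+B4+B5), B6
So the answer for step 2 is parallel.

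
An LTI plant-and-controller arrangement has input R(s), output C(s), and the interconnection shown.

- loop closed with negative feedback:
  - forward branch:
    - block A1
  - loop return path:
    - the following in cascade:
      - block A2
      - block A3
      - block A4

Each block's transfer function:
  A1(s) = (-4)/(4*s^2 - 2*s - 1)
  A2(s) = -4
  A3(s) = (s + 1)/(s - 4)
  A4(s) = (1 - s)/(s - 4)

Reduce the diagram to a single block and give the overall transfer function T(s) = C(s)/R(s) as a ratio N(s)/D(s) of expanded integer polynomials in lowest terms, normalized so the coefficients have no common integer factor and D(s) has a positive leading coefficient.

Step 1 - reduce the series chain A2, A3, A4, giving (4*s^2 - 4)/(s^2 - 8*s + 16)
Step 2 - close the feedback loop around A1, (A2*A3*A4), giving the overall T(s)

Answer: (-4*s^2 + 32*s - 64)/(4*s^4 - 34*s^3 + 63*s^2 - 24*s)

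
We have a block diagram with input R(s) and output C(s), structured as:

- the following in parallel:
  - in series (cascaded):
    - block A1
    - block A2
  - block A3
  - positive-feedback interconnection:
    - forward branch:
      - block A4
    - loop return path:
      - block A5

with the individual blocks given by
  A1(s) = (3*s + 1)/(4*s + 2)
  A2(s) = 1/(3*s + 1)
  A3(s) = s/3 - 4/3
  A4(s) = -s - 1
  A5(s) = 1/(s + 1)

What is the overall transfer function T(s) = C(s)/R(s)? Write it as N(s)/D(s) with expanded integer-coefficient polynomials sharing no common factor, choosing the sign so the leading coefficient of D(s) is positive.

Step 1. combine A1, A2 in series; result 1/(4*s + 2)
Step 2. collapse the loop (A4 forward, A5 return); result -s/2 - 1/2
Step 3. combine (A1*A2), A3, [A4/(1-A4*A5)] in parallel, giving the overall T(s)

Therefore the answer is (-2*s^2 - 23*s - 8)/(12*s + 6).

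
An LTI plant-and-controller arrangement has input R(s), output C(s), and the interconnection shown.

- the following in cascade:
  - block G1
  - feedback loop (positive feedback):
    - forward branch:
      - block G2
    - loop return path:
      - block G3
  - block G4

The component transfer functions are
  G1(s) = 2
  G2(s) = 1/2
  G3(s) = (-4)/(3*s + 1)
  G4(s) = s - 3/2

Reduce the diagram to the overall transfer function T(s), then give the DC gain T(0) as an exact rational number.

Reducing step by step:

Step 1 - feedback reduction of G2, G3; result (3*s + 1)/(6*s + 6)
Step 2 - cascade G1, [G2/(1-G2*G3)], G4; result (6*s^2 - 7*s - 3)/(6*s + 6)
That last expression is T(s); at s = 0 only the constant terms survive, so T(0) = -3/6 = -1/2.

Answer: -1/2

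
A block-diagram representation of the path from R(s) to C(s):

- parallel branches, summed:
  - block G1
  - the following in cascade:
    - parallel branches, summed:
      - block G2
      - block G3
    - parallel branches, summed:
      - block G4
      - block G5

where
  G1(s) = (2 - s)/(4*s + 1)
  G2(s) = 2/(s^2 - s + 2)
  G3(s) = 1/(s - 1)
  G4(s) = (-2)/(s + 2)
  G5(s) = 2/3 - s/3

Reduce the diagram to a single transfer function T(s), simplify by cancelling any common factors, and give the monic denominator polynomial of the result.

Step 1: parallel reduction of G2, G3: (s^2 + s)/(s^3 - 2*s^2 + 3*s - 2)
Step 2: reduce the parallel group G4, G5: (-s^2 - 2)/(3*s + 6)
Step 3: series reduction of (G2+G3), (G4+G5): (-s^4 - s^3 - 2*s^2 - 2*s)/(3*s^4 - 3*s^2 + 12*s - 12)
Step 4: add G1, ((G2+G3)*(G4+G5)) (parallel): (-7*s^5 + s^4 - 6*s^3 - 28*s^2 + 34*s - 24)/(12*s^5 + 3*s^4 - 12*s^3 + 45*s^2 - 36*s - 12)
T(s) is the step-4 result (common factors already cancelled). Leading coefficient of the denominator: 12. Divide through by 12 for the monic polynomial.

Hence the answer: s^5 + s^4/4 - s^3 + 15*s^2/4 - 3*s - 1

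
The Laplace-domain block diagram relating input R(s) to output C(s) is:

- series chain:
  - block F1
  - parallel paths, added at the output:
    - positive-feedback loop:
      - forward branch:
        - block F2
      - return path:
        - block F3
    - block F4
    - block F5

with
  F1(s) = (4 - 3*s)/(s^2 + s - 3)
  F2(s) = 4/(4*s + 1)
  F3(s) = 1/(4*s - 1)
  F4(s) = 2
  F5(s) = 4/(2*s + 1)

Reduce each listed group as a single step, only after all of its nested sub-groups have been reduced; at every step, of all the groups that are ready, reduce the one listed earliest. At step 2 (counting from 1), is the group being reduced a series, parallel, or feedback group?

The answer is parallel.

Reasoning:
Step 1. apply the feedback formula to F2, F3
Step 2. reduce the parallel group [F2/(1-F2*F3)], F4, F5
Step 3. combine F1, ([F2/(1-F2*F3)]+F4+F5) in series
At step 2 the group reduced is parallel.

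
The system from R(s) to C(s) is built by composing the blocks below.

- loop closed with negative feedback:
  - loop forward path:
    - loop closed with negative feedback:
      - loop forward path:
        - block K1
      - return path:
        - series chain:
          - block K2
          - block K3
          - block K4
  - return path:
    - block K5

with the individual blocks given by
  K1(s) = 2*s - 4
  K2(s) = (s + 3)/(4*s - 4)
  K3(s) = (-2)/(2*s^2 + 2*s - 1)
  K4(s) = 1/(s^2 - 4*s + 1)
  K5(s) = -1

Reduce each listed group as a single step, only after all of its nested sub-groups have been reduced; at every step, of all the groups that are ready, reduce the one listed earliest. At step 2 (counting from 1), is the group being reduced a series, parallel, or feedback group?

Step 1. multiply K2, K3, K4 (series)
Step 2. close the feedback loop around K1, (K2*K3*K4)
Step 3. feedback reduction of [K1/(1+K1*(K2*K3*K4))], K5
Step 2: feedback.

Final answer: feedback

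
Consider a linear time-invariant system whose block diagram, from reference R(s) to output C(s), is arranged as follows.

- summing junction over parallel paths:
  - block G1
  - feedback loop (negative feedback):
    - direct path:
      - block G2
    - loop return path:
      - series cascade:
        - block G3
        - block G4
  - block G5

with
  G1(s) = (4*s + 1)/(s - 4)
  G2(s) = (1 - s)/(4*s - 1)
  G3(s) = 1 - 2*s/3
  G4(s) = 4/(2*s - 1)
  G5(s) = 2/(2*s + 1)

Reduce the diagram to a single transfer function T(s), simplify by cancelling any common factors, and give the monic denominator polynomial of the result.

Reducing step by step:

Step 1. combine G3, G4 in series = (12 - 8*s)/(6*s - 3)
Step 2. close the feedback loop around G2, (G3*G4) = (-6*s^2 + 9*s - 3)/(32*s^2 - 38*s + 15)
Step 3. parallel reduction of G1, [G2/(1+G2*(G3*G4))], G5 = (244*s^4 + 12*s^3 - 453*s^2 + 371*s - 93)/(64*s^4 - 300*s^3 + 168*s^2 + 47*s - 60)
The result of step 3 is T(s) in lowest terms. Its denominator has leading coefficient 64; dividing the denominator through by 64 makes it monic.

Answer: s^4 - 75*s^3/16 + 21*s^2/8 + 47*s/64 - 15/16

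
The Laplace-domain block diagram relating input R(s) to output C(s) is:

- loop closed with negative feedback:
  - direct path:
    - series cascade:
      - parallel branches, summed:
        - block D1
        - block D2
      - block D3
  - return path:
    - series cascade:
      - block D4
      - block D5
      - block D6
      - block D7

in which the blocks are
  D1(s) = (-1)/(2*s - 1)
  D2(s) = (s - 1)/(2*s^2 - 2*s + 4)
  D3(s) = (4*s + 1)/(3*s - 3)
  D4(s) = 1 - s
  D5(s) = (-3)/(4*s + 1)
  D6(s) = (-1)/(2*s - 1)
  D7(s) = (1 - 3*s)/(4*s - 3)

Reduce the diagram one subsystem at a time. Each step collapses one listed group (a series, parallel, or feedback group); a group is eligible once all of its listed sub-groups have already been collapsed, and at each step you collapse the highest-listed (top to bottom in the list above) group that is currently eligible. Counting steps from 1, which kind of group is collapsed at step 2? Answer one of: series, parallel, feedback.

1. combine D1, D2 in parallel
2. cascade (D1+D2), D3
3. reduce the series chain D4, D5, D6, D7
4. reduce the feedback loop with forward ((D1+D2)*D3) and return (D4*D5*D6*D7)
Step 2 collapses a series group.

Therefore the answer is series.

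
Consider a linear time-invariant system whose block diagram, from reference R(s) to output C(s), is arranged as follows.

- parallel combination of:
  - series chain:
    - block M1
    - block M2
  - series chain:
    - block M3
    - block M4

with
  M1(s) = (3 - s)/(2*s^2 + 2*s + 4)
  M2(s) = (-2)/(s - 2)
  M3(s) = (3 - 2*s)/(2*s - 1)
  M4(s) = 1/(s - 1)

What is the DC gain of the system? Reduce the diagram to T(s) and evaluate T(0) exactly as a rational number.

The answer is 15/4.

Reasoning:
Step 1. multiply M1, M2 (series); result (s - 3)/(s^3 - s^2 - 4)
Step 2. cascade M3, M4; result (3 - 2*s)/(2*s^2 - 3*s + 1)
Step 3. parallel reduction of (M1*M2), (M3*M4); result (-2*s^4 + 7*s^3 - 12*s^2 + 18*s - 15)/(2*s^5 - 5*s^4 + 4*s^3 - 9*s^2 + 12*s - 4)
That last expression is T(s); at s = 0 only the constant terms survive, so T(0) = -15/(-4) = 15/4.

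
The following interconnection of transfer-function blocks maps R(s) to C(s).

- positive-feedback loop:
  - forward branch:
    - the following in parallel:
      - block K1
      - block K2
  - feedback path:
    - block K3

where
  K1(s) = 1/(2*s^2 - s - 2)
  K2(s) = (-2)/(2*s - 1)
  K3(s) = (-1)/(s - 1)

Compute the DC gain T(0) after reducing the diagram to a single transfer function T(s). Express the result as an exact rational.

Answer: -3

Working:
Step 1. add K1, K2 (parallel) -> (-4*s^2 + 4*s + 3)/(4*s^3 - 4*s^2 - 3*s + 2)
Step 2. close the feedback loop around (K1+K2), K3 -> (-4*s^3 + 8*s^2 - s - 3)/(4*s^4 - 8*s^3 - 3*s^2 + 9*s + 1)
That last expression is T(s); at s = 0 only the constant terms survive, so T(0) = -3/1 = -3.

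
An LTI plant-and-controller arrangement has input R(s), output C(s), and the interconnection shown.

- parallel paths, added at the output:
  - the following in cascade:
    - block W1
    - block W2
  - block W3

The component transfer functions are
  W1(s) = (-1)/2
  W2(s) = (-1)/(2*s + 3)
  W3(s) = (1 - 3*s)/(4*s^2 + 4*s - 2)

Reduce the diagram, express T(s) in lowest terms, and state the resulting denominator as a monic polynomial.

The answer is s^3 + 5*s^2/2 + s - 3/4.

Reasoning:
Step 1: series reduction of W1, W2: 1/(4*s + 6)
Step 2: sum the parallel branches (W1*W2), W3: (-4*s^2 - 5*s + 2)/(8*s^3 + 20*s^2 + 8*s - 6)
No further cancellation is possible in the step-2 result, so that is T(s). Its denominator becomes monic after dividing by the leading coefficient 8.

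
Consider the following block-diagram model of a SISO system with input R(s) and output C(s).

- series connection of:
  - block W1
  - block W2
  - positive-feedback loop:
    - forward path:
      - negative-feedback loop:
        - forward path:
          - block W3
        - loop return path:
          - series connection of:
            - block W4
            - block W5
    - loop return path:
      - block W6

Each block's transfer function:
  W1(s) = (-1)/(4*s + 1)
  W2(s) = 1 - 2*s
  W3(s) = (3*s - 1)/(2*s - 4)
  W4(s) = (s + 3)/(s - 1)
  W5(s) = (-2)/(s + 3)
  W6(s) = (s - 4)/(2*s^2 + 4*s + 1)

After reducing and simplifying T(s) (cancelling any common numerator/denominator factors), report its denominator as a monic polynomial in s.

Answer: s^5 - 9*s^4/2 - 91*s^3/16 - 19*s^2/8 + 35*s/16 + 5/8

Working:
Step 1 - multiply W4, W5 (series) -> (-2)/(s - 1)
Step 2 - collapse the loop (W3 forward, (W4*W5) return) -> (3*s^2 - 4*s + 1)/(2*s^2 - 12*s + 6)
Step 3 - reduce the feedback loop with forward [W3/(1+W3*(W4*W5))] and return W6 -> (6*s^4 + 4*s^3 - 11*s^2 + 1)/(4*s^4 - 19*s^3 - 18*s^2 - 5*s + 10)
Step 4 - cascade W1, W2, [[W3/(1+W3*(W4*W5))]/(1-[W3/(1+W3*(W4*W5))]*W6)] -> (12*s^5 + 2*s^4 - 26*s^3 + 11*s^2 + 2*s - 1)/(16*s^5 - 72*s^4 - 91*s^3 - 38*s^2 + 35*s + 10)
T(s) is the step-4 result (common factors already cancelled). Leading coefficient of the denominator: 16. Divide through by 16 for the monic polynomial.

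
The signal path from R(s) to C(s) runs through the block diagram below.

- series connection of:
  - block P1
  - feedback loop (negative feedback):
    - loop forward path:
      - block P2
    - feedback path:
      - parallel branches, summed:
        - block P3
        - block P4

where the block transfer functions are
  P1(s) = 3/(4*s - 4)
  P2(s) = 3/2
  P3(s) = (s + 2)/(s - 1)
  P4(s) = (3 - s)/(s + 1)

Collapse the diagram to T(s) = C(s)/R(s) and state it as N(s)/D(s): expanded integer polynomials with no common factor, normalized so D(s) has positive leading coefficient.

[1] sum the parallel branches P3, P4; result (7*s - 1)/(s^2 - 1)
[2] feedback reduction of P2, (P3+P4); result (3*s^2 - 3)/(2*s^2 + 21*s - 5)
[3] reduce the series chain P1, [P2/(1+P2*(P3+P4))], which is the overall transfer function T(s) = C(s)/R(s) in lowest terms

Hence the answer: (9*s + 9)/(8*s^2 + 84*s - 20)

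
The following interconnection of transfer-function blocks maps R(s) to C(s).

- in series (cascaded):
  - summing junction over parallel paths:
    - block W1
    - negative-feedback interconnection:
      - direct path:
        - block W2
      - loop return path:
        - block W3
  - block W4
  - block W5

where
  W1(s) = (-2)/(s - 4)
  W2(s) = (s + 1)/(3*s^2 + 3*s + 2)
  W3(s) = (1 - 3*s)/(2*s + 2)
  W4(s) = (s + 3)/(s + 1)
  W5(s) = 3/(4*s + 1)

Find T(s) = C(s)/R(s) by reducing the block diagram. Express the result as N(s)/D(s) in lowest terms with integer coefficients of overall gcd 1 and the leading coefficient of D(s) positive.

Step 1. close the feedback loop around W2, W3, giving (2*s + 2)/(6*s^2 + 3*s + 5)
Step 2. reduce the parallel group W1, [W2/(1+W2*W3)], giving (-10*s^2 - 12*s - 18)/(6*s^3 - 21*s^2 - 7*s - 20)
Step 3. cascade (W1+[W2/(1+W2*W3)]), W4, W5 - this is the overall T(s), already in the required normalized form

Answer: (-30*s^3 - 126*s^2 - 162*s - 162)/(24*s^5 - 54*s^4 - 127*s^3 - 136*s^2 - 107*s - 20)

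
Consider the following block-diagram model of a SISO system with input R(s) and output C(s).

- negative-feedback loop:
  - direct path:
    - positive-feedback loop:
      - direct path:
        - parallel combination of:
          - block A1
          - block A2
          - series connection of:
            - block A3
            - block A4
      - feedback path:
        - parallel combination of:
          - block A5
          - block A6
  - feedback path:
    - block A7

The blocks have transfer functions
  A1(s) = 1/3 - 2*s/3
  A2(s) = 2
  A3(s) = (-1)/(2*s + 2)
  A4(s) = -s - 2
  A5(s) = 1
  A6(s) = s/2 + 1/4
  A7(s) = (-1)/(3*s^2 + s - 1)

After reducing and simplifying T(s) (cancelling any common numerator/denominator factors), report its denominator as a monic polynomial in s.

1. combine A3, A4 in series -> (s + 2)/(2*s + 2)
2. parallel reduction of A1, A2, (A3*A4) -> (-4*s^2 + 13*s + 20)/(6*s + 6)
3. combine A5, A6 in parallel -> s/2 + 5/4
4. close the feedback loop around (A1+A2+(A3*A4)), (A5+A6) -> (-16*s^2 + 52*s + 80)/(8*s^3 - 6*s^2 - 81*s - 76)
5. feedback reduction of [(A1+A2+(A3*A4))/(1-(A1+A2+(A3*A4))*(A5+A6))], A7 -> (-48*s^4 + 140*s^3 + 308*s^2 + 28*s - 80)/(24*s^5 - 10*s^4 - 257*s^3 - 287*s^2 - 47*s - 4)
That last expression is T(s), already simplified. Scaling its denominator by 1/24 (the reciprocal of the leading coefficient) yields the monic denominator.

Answer: s^5 - 5*s^4/12 - 257*s^3/24 - 287*s^2/24 - 47*s/24 - 1/6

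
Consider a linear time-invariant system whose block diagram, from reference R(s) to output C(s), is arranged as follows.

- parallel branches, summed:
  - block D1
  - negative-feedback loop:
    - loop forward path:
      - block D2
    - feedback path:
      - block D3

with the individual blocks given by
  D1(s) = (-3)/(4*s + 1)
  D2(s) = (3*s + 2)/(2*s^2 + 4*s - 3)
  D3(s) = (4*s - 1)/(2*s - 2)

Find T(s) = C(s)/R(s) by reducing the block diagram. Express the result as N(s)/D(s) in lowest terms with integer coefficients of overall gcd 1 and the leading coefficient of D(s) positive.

(1) collapse the loop (D2 forward, D3 return), giving (6*s^2 - 2*s - 4)/(4*s^3 + 16*s^2 - 9*s + 4)
(2) reduce the parallel group D1, [D2/(1+D2*D3)]: this yields T(s), and no further normalization is needed

Final answer: (12*s^3 - 50*s^2 + 9*s - 16)/(16*s^4 + 68*s^3 - 20*s^2 + 7*s + 4)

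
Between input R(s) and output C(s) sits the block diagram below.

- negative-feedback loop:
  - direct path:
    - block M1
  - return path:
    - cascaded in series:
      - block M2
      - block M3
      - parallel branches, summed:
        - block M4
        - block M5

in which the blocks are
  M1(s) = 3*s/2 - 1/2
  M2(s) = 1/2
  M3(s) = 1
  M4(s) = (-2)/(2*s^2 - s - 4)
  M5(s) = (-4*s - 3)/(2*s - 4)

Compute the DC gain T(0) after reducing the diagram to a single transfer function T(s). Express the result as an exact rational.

Step 1 - combine M4, M5 in parallel = (-8*s^3 - 2*s^2 + 15*s + 20)/(4*s^3 - 10*s^2 - 4*s + 16)
Step 2 - combine M2, M3, (M4+M5) in series = (-8*s^3 - 2*s^2 + 15*s + 20)/(8*s^3 - 20*s^2 - 8*s + 32)
Step 3 - close the feedback loop around M1, (M2*M3*(M4+M5)) = (-24*s^4 + 68*s^3 + 4*s^2 - 104*s + 32)/(24*s^4 - 18*s^3 - 7*s^2 - 29*s - 44)
Step 3 gives the overall T(s). Then T(0) = 32/(-44) = -8/11.

Final answer: -8/11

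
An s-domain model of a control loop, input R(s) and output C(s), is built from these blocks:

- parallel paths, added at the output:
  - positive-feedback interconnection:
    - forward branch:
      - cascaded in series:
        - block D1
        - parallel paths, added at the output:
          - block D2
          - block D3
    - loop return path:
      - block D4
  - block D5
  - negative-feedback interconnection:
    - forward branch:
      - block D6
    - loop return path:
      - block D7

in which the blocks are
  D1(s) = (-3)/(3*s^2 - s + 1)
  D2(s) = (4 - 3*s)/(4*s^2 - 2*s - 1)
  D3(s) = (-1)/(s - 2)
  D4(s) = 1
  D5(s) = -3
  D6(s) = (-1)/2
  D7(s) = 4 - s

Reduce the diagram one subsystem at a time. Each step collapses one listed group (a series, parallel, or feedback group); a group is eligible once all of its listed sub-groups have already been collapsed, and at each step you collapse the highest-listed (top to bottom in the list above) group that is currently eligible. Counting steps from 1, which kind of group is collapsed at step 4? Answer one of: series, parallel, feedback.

Reducing step by step:

1. parallel reduction of D2, D3
2. multiply D1, (D2+D3) (series)
3. apply the feedback formula to (D1*(D2+D3)), D4
4. reduce the feedback loop with forward D6 and return D7
5. combine [(D1*(D2+D3))/(1-(D1*(D2+D3))*D4)], D5, [D6/(1+D6*D7)] in parallel
At step 4 the group reduced is feedback.

Answer: feedback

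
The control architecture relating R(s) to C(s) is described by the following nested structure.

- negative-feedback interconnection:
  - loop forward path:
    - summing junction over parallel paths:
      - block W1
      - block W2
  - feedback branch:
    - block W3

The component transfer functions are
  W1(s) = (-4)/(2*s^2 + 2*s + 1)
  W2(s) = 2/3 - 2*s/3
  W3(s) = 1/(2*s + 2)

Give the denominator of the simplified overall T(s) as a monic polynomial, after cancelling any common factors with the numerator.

Step 1 - parallel reduction of W1, W2, giving (-4*s^3 + 2*s - 10)/(6*s^2 + 6*s + 3)
Step 2 - close the feedback loop around (W1+W2), W3, giving (-2*s^4 - 2*s^3 + s^2 - 4*s - 5)/(2*s^3 + 6*s^2 + 5*s - 1)
No further cancellation is possible in the step-2 result, so that is T(s). Its denominator becomes monic after dividing by the leading coefficient 2.

Therefore the answer is s^3 + 3*s^2 + 5*s/2 - 1/2.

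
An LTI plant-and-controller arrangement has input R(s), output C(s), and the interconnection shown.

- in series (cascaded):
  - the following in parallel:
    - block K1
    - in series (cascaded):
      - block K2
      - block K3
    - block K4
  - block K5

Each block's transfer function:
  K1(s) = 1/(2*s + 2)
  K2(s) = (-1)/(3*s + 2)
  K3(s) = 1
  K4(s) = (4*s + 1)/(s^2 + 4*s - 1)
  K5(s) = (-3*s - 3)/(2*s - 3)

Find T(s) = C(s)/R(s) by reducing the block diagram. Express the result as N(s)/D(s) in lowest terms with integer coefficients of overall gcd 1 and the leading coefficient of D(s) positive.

The answer is (-75*s^3 - 150*s^2 - 75*s - 12)/(12*s^4 + 38*s^3 - 64*s^2 - 38*s + 12).

Reasoning:
Step 1 - reduce the series chain K2, K3 -> (-1)/(3*s + 2)
Step 2 - parallel reduction of K1, (K2*K3), K4 -> (25*s^3 + 50*s^2 + 25*s + 4)/(6*s^4 + 34*s^3 + 38*s^2 + 6*s - 4)
Step 3 - reduce the series chain (K1+(K2*K3)+K4), K5; the result is T(s) itself (integer coefficients, no common factor, positive leading denominator coefficient)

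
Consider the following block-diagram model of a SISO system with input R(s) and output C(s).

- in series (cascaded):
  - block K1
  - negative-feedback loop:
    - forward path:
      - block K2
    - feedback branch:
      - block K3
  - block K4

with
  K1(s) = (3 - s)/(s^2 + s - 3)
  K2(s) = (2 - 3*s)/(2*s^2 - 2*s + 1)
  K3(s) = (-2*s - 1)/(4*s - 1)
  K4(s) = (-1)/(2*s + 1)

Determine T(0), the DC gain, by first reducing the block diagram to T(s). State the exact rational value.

Step 1 - collapse the loop (K2 forward, K3 return) gives (-12*s^2 + 11*s - 2)/(8*s^3 - 4*s^2 + 5*s - 3)
Step 2 - combine K1, [K2/(1+K2*K3)], K4 in series gives (-12*s^3 + 47*s^2 - 35*s + 6)/(16*s^6 + 16*s^5 - 42*s^4 + 5*s^3 - 22*s^2 + 9)
DC gain: substitute s = 0 into T(s) from step 2: T(0) = 6/9 = 2/3.

Therefore the answer is 2/3.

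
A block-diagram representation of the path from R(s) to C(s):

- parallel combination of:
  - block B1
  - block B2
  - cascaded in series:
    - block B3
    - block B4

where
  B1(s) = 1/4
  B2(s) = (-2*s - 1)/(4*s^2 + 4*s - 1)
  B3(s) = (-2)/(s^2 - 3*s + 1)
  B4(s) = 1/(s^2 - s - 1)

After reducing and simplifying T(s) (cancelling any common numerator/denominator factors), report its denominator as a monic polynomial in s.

Answer: s^6 - 3*s^5 - 5*s^4/4 + 6*s^3 + s^2/4 - 3*s/2 + 1/4

Working:
(1) multiply B3, B4 (series) gives (-2)/(s^4 - 4*s^3 + 3*s^2 + 2*s - 1)
(2) sum the parallel branches B1, B2, (B3*B4) gives (4*s^6 - 20*s^5 + 23*s^4 + 16*s^3 - 59*s^2 - 38*s + 13)/(16*s^6 - 48*s^5 - 20*s^4 + 96*s^3 + 4*s^2 - 24*s + 4)
That last expression is T(s), already simplified. Scaling its denominator by 1/16 (the reciprocal of the leading coefficient) yields the monic denominator.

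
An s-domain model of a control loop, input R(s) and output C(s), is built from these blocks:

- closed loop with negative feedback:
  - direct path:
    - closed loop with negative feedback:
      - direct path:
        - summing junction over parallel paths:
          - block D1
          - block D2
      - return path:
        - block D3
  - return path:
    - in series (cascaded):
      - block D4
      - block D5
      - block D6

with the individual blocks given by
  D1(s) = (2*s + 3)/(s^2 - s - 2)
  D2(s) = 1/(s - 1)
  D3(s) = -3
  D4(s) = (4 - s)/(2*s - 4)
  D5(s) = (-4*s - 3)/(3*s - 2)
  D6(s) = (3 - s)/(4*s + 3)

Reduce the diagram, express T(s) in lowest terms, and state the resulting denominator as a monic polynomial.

Answer: s^5 - 85*s^4/6 + 199*s^3/6 - s^2/6 - 105*s/2 + 98/3

Working:
[1] combine D1, D2 in parallel: (3*s^2 - 5)/(s^3 - 2*s^2 - s + 2)
[2] reduce the feedback loop with forward (D1+D2) and return D3: (3*s^2 - 5)/(s^3 - 11*s^2 - s + 17)
[3] combine D4, D5, D6 in series: (-s^2 + 7*s - 12)/(6*s^2 - 16*s + 8)
[4] feedback reduction of [(D1+D2)/(1+(D1+D2)*D3)], (D4*D5*D6): (18*s^4 - 48*s^3 - 6*s^2 + 80*s - 40)/(6*s^5 - 85*s^4 + 199*s^3 - s^2 - 315*s + 196)
The result of step 4 is T(s) in lowest terms. Its denominator has leading coefficient 6; dividing the denominator through by 6 makes it monic.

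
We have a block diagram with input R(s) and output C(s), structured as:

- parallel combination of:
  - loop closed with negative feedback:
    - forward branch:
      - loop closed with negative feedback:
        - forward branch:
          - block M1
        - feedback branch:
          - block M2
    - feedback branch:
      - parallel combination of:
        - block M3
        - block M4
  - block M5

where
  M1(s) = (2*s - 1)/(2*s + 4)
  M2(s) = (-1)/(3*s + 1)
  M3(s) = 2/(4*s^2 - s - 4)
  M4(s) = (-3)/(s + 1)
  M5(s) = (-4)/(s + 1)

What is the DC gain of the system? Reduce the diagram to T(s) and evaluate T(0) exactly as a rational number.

Reducing step by step:

Step 1: apply the feedback formula to M1, M2 gives (6*s^2 - s - 1)/(6*s^2 + 12*s + 5)
Step 2: add M3, M4 (parallel) gives (-12*s^2 + 5*s + 14)/(4*s^3 + 3*s^2 - 5*s - 4)
Step 3: collapse the loop ([M1/(1+M1*M2)] forward, (M3+M4) return) gives (24*s^5 + 14*s^4 - 37*s^3 - 22*s^2 + 9*s + 4)/(24*s^5 - 6*s^4 + 68*s^3 + 22*s^2 - 92*s - 34)
Step 4: combine [[M1/(1+M1*M2)]/(1+[M1/(1+M1*M2)]*(M3+M4))], M5 in parallel gives (24*s^6 - 58*s^5 + s^4 - 331*s^3 - 101*s^2 + 381*s + 140)/(24*s^6 + 18*s^5 + 62*s^4 + 90*s^3 - 70*s^2 - 126*s - 34)
Step 4 gives the overall T(s). Then T(0) = 140/(-34) = -70/17.

Answer: -70/17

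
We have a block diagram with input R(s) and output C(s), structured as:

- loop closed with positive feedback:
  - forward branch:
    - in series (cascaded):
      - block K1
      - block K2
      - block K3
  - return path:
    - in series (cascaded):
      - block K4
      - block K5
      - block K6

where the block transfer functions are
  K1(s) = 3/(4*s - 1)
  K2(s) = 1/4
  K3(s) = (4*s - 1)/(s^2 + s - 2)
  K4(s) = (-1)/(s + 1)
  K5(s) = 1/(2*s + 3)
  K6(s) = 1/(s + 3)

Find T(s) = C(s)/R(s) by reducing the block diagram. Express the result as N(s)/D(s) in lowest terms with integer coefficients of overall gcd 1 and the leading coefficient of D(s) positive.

[1] combine K1, K2, K3 in series = 3/(4*s^2 + 4*s - 8)
[2] multiply K4, K5, K6 (series) = (-1)/(2*s^3 + 11*s^2 + 18*s + 9)
[3] close the feedback loop around (K1*K2*K3), (K4*K5*K6), which is the overall transfer function T(s) = C(s)/R(s) in lowest terms

Answer: (6*s^3 + 33*s^2 + 54*s + 27)/(8*s^5 + 52*s^4 + 100*s^3 + 20*s^2 - 108*s - 69)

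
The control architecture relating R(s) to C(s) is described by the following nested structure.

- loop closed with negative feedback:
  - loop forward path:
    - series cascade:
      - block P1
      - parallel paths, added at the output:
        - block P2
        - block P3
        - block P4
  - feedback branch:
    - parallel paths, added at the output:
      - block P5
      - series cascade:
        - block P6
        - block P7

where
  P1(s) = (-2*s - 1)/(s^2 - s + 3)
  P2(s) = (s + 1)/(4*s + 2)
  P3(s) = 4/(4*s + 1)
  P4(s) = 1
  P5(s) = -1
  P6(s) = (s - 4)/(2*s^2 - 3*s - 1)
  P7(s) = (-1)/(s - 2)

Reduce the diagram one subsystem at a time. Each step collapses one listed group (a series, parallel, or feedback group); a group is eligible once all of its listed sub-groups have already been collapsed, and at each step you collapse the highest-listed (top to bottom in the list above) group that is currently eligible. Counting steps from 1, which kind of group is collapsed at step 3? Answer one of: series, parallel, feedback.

Answer: series

Working:
1. add P2, P3, P4 (parallel)
2. combine P1, (P2+P3+P4) in series
3. multiply P6, P7 (series)
4. parallel reduction of P5, (P6*P7)
5. close the feedback loop around (P1*(P2+P3+P4)), (P5+(P6*P7))
The group at step 3 is a series group.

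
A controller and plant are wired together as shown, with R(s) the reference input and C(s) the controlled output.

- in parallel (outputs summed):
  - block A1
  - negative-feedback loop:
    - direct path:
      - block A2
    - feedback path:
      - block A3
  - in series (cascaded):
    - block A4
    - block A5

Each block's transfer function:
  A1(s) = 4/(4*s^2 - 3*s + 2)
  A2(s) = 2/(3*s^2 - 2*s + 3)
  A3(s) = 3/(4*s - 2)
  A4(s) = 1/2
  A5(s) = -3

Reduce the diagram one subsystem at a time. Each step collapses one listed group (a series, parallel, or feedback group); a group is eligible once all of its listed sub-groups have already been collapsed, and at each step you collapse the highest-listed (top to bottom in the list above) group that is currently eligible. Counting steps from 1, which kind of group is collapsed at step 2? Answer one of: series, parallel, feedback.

Step 1: reduce the feedback loop with forward A2 and return A3
Step 2: combine A4, A5 in series
Step 3: sum the parallel branches A1, [A2/(1+A2*A3)], (A4*A5)
So the answer for step 2 is series.

Answer: series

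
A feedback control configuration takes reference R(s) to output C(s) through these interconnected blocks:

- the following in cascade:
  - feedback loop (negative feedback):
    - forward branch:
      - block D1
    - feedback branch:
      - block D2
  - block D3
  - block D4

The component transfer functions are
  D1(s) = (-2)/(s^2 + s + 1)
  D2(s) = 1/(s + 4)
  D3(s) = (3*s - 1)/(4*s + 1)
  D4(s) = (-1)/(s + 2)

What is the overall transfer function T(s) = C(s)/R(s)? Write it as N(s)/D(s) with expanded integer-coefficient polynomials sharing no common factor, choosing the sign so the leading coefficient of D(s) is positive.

First reduce the diagram to T(s).

Step 1. reduce the feedback loop with forward D1 and return D2 gives (-2*s - 8)/(s^3 + 5*s^2 + 5*s + 2)
Step 2. reduce the series chain [D1/(1+D1*D2)], D3, D4 - this is the overall T(s), already in the required normalized form

Answer: (6*s^2 + 22*s - 8)/(4*s^5 + 29*s^4 + 67*s^3 + 63*s^2 + 28*s + 4)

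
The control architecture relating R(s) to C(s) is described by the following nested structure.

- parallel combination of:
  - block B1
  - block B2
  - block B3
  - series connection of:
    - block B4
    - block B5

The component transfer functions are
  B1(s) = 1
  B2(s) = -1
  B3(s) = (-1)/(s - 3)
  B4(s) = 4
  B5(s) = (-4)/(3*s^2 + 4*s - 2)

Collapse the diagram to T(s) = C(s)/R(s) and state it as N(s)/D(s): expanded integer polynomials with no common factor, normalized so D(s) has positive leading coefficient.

Step 1. multiply B4, B5 (series) = (-16)/(3*s^2 + 4*s - 2)
Step 2. combine B1, B2, B3, (B4*B5) in parallel, which is the overall transfer function T(s) = C(s)/R(s) in lowest terms

Final answer: (-3*s^2 - 20*s + 50)/(3*s^3 - 5*s^2 - 14*s + 6)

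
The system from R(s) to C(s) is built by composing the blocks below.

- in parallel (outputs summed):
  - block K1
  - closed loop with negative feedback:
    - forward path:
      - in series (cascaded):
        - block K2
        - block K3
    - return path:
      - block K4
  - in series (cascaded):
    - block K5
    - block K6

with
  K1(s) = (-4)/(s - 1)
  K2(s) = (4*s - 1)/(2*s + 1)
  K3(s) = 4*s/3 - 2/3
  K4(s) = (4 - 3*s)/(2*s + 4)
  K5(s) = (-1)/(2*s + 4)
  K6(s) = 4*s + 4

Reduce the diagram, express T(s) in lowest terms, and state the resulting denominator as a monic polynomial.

Reducing step by step:

(1) combine K2, K3 in series = (16*s^2 - 12*s + 2)/(6*s + 3)
(2) reduce the feedback loop with forward (K2*K3) and return K4 = (-8*s^3 - 10*s^2 + 11*s - 2)/(12*s^3 - 28*s^2 + 6*s - 5)
(3) combine K5, K6 in series = (-2*s - 2)/(s + 2)
(4) parallel reduction of K1, [(K2*K3)/(1+(K2*K3)*K4)], (K5*K6) = (-32*s^5 - 10*s^4 + 45*s^3 + 183*s^2 - 40*s + 34)/(12*s^5 - 16*s^4 - 46*s^3 + 57*s^2 - 17*s + 10)
T(s) is the step-4 result (common factors already cancelled). Leading coefficient of the denominator: 12. Divide through by 12 for the monic polynomial.

Answer: s^5 - 4*s^4/3 - 23*s^3/6 + 19*s^2/4 - 17*s/12 + 5/6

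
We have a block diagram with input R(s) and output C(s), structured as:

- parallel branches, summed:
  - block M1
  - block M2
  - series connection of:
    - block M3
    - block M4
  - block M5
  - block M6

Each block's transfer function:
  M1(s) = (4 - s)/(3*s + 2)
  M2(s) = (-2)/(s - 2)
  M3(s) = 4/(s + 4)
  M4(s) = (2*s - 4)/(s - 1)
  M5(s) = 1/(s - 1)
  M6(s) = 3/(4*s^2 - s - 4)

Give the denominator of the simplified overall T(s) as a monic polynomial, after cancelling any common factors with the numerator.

Step 1. cascade M3, M4 -> (8*s - 16)/(s^2 + 3*s - 4)
Step 2. reduce the parallel group M1, M2, (M3*M4), M5, M6 -> (-4*s^6 + 97*s^5 - 331*s^4 - 97*s^3 + 644*s^2 + 12*s - 336)/(12*s^6 + 17*s^5 - 129*s^4 + 24*s^3 + 172*s^2 - 32*s - 64)
The result of step 2 is T(s) in lowest terms. Its denominator has leading coefficient 12; dividing the denominator through by 12 makes it monic.

Final answer: s^6 + 17*s^5/12 - 43*s^4/4 + 2*s^3 + 43*s^2/3 - 8*s/3 - 16/3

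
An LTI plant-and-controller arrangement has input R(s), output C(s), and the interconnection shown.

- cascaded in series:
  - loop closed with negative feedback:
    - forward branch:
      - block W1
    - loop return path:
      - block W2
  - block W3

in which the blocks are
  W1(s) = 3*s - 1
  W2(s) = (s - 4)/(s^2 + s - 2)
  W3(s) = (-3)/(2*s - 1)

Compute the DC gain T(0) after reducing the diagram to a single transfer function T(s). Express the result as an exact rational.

1. apply the feedback formula to W1, W2 -> (3*s^3 + 2*s^2 - 7*s + 2)/(4*s^2 - 12*s + 2)
2. series reduction of [W1/(1+W1*W2)], W3 -> (-9*s^3 - 6*s^2 + 21*s - 6)/(8*s^3 - 28*s^2 + 16*s - 2)
DC gain: substitute s = 0 into T(s) from step 2: T(0) = -6/(-2) = 3.

Final answer: 3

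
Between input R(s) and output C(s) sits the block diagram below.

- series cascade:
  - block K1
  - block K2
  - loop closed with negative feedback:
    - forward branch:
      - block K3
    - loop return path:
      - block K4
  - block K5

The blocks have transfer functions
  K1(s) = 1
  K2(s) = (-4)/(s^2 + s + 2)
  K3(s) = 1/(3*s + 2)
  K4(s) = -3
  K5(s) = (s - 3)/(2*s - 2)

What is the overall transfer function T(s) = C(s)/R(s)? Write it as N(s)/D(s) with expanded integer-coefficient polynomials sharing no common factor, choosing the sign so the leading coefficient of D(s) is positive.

Answer: (6 - 2*s)/(3*s^4 - s^3 + 3*s^2 - 7*s + 2)

Working:
1. reduce the feedback loop with forward K3 and return K4, giving 1/(3*s - 1)
2. cascade K1, K2, [K3/(1+K3*K4)], K5 - this is the overall T(s), already in the required normalized form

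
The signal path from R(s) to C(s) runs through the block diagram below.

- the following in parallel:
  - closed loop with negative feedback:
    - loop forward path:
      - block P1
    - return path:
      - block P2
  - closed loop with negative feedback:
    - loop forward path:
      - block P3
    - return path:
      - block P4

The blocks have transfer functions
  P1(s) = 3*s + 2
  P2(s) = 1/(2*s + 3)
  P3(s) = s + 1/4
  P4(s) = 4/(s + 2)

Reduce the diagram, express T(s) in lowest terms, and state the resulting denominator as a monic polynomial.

First reduce the diagram to T(s).

Step 1 - close the feedback loop around P1, P2, giving (6*s^2 + 13*s + 6)/(5*s + 5)
Step 2 - apply the feedback formula to P3, P4, giving (4*s^2 + 9*s + 2)/(20*s + 12)
Step 3 - reduce the parallel group [P1/(1+P1*P2)], [P3/(1+P3*P4)], giving (140*s^3 + 397*s^2 + 331*s + 82)/(100*s^2 + 160*s + 60)
Step 3 gives the fully reduced T(s), with no common factor left to cancel. The denominator's leading coefficient is 100, so divide each of its coefficients by 100 to get the monic form.

Answer: s^2 + 8*s/5 + 3/5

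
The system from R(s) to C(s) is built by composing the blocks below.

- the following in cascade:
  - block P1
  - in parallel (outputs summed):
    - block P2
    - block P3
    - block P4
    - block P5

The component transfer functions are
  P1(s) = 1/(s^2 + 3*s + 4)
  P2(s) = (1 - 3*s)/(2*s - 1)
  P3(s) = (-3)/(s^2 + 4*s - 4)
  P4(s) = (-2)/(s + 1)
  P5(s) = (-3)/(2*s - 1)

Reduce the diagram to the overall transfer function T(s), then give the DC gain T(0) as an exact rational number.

Step 1: combine P2, P3, P4, P5 in parallel = (-3*s^4 - 21*s^3 - 30*s^2 + 33*s + 3)/(2*s^4 + 9*s^3 - 5*s^2 - 8*s + 4)
Step 2: reduce the series chain P1, (P2+P3+P4+P5) = (-3*s^4 - 21*s^3 - 30*s^2 + 33*s + 3)/(2*s^6 + 15*s^5 + 30*s^4 + 13*s^3 - 40*s^2 - 20*s + 16)
DC gain: substitute s = 0 into T(s) from step 2: T(0) = 3/16.

Therefore the answer is 3/16.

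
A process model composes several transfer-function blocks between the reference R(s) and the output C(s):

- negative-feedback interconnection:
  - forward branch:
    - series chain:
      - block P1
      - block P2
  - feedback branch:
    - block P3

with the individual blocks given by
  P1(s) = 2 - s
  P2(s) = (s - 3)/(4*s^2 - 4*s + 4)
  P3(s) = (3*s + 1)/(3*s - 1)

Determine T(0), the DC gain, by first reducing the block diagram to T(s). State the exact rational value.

Step 1 - multiply P1, P2 (series); result (-s^2 + 5*s - 6)/(4*s^2 - 4*s + 4)
Step 2 - feedback reduction of (P1*P2), P3; result (-3*s^3 + 16*s^2 - 23*s + 6)/(9*s^3 - 2*s^2 + 3*s - 10)
Evaluating the step-2 result (the overall T(s)) at s = 0 gives T(0) = 6/(-10) = -3/5.

Therefore the answer is -3/5.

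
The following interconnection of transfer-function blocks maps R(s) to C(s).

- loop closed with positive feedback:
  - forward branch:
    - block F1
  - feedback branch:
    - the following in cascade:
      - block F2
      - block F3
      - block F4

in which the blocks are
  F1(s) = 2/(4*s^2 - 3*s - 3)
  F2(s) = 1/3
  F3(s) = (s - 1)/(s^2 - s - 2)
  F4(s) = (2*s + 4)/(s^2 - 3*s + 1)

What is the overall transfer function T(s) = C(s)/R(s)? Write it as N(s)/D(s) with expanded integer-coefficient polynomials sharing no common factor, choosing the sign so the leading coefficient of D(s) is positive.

(1) series reduction of F2, F3, F4; result (2*s^2 + 2*s - 4)/(3*s^4 - 12*s^3 + 6*s^2 + 15*s - 6)
(2) close the feedback loop around F1, (F2*F3*F4); the result is T(s) itself (integer coefficients, no common factor, positive leading denominator coefficient)

Hence the answer: (6*s^4 - 24*s^3 + 12*s^2 + 30*s - 12)/(12*s^6 - 57*s^5 + 51*s^4 + 78*s^3 - 91*s^2 - 31*s + 26)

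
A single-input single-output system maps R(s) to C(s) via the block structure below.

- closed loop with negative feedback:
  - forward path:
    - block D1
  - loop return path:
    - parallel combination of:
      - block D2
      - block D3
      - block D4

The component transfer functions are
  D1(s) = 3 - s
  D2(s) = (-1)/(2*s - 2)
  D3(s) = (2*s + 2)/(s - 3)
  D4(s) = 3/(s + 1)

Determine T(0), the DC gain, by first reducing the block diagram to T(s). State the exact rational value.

1. parallel reduction of D2, D3, D4, giving (4*s^3 + 9*s^2 - 26*s + 17)/(2*s^3 - 6*s^2 - 2*s + 6)
2. feedback reduction of D1, (D2+D3+D4), giving (2*s^3 - 6*s^2 - 2*s + 6)/(4*s^3 + 7*s^2 - 26*s + 19)
The step-2 result is T(s). Setting s = 0: T(0) = 6/19.

Hence the answer: 6/19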